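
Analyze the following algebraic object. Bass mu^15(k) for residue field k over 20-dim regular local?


C(n,i)=C(20,15)=15504


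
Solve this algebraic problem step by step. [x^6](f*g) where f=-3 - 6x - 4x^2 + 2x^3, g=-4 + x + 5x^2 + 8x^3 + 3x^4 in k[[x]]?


[x^6] = sum a_i*b_j, i+j=6
  -4*3=-12
  2*8=16
Sum=4


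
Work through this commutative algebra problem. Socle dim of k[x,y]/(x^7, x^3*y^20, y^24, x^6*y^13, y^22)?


Socle = ann(m) = span of standard monomials u with x*u, y*u in I (staircase corners).
Redundant generators: y^24
Minimal generators: x^7, x^6*y^13, x^3*y^20, y^22
Corners: x^2y^21, x^5y^19, x^6y^12
Socle dim=3


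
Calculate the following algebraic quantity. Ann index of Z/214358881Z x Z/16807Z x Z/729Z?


Exponent = lcm of the cyclic orders; pairwise coprime => product.
11^8*7^5*3^6=214358881*16807*729=2626389960752943


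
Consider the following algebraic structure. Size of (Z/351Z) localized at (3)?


3-primary part: 351=3^3*13
Size=3^3=27


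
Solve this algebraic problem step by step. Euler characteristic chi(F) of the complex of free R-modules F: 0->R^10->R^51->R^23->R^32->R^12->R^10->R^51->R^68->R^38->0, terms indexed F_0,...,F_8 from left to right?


chi = sum (-1)^i * rank:
(-1)^0*10=10
(-1)^1*51=-51
(-1)^2*23=23
(-1)^3*32=-32
(-1)^4*12=12
(-1)^5*10=-10
(-1)^6*51=51
(-1)^7*68=-68
(-1)^8*38=38
chi=-27


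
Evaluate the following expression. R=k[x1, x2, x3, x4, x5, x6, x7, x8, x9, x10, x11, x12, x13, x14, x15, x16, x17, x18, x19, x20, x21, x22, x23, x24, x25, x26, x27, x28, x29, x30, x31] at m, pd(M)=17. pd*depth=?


pd+depth=31
depth=31-17=14
pd*depth=17*14=238


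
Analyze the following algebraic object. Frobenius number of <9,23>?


gcd(9,23)=1 => F=ab-a-b=9*23-9-23=207-32=175


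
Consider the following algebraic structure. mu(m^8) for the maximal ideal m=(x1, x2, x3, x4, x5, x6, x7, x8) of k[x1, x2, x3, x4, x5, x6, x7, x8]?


Graded Nakayama: mu(m^d) = dim_k (m^d/m^(d+1)) = #degree-8 monomials in 8 vars
C(n+d-1,d)=C(15,8)=6435


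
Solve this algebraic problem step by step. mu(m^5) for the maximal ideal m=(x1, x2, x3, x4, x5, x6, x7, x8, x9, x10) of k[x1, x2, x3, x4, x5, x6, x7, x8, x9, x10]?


Graded Nakayama: mu(m^d) = dim_k (m^d/m^(d+1)) = #degree-5 monomials in 10 vars
C(n+d-1,d)=C(14,5)=2002


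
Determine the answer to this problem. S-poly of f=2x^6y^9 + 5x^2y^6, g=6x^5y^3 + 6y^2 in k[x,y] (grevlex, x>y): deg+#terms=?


LT(f)=2x^6y^9, LT(g)=6x^5y^3
lcm(LM)=x^6y^9
S(f,g) (scaled by 12 to clear denominators) = 6*f - 2xy^6*g = -12xy^8 + 30x^2y^6
2 terms, deg 9.
9+2=11


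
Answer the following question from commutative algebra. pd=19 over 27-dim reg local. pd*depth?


pd+depth=27
depth=27-19=8
pd*depth=19*8=152


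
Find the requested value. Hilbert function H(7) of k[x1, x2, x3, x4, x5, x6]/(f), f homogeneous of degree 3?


C(12,5)-C(9,5)=792-126=666


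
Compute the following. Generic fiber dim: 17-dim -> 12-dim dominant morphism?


dim(fiber)=dim(X)-dim(Y)=17-12=5


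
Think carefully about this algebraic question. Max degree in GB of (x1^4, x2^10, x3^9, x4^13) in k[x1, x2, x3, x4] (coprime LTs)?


Pure powers, coprime LTs => already GB.
Degrees: 4, 10, 9, 13
Max=13


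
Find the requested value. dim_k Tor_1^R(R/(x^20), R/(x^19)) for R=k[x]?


Tor_1(R/I,R/J)=(I cap J)/IJ=(x^20)/(x^39)
dim=39-20=min(20,19)=19


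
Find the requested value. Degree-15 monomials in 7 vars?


C(d+n-1,n-1)=C(21,6)=54264


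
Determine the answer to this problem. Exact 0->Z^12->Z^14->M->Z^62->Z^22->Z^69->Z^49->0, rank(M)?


Alt sum=0:
(-1)^0*12 + (-1)^1*14 + (-1)^2*? + (-1)^3*62 + (-1)^4*22 + (-1)^5*69 + (-1)^6*49=0
rank(M)=62


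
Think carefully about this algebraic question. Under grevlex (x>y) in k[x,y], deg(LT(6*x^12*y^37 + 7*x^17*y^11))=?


LT: 6*x^12*y^37
deg_x=12, deg_y=37
Total=12+37=49


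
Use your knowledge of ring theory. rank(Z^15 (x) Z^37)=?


rank(M(x)N) = rank(M)*rank(N)
15*37 = 555


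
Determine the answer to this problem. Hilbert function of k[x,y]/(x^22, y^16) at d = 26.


k[x,y], I = (x^22, y^16), d = 26
Need i < 22 and d-i < 16.
Range: 11 <= i <= 21.
H(26) = 11


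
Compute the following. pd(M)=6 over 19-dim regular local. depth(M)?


pd+depth=depth(R)=19
depth=19-6=13


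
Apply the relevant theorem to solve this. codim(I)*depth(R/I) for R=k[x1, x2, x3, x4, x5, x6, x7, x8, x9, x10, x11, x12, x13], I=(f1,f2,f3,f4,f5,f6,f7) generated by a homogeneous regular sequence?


codim=7, depth=dim(R/I)=13-7=6
Product=7*6=42


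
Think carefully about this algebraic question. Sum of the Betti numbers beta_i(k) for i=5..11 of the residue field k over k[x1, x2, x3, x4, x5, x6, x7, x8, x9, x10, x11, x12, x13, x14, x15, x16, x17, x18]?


Koszul resolution: beta_i(k)=C(n,i), n=18
C(18,5)=8568, C(18,6)=18564, C(18,7)=31824, C(18,8)=43758, C(18,9)=48620, C(18,10)=43758, C(18,11)=31824
Sum=226916


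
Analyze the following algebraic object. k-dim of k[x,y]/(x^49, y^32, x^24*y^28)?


k[x,y]/I, I = (x^49, y^32, x^24*y^28)
Rect: 49x32=1568. Corner: (49-24)x(32-28)=100.
dim = 1568-100 = 1468


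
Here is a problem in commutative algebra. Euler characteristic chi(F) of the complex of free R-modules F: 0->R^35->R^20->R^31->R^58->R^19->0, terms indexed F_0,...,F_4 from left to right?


chi = sum (-1)^i * rank:
(-1)^0*35=35
(-1)^1*20=-20
(-1)^2*31=31
(-1)^3*58=-58
(-1)^4*19=19
chi=7


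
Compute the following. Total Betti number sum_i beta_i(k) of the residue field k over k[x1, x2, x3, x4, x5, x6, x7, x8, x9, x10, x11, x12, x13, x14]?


Koszul resolution: beta_i(k)=C(n,i), n=14
sum_i C(14,i) = 2^14 = 16384


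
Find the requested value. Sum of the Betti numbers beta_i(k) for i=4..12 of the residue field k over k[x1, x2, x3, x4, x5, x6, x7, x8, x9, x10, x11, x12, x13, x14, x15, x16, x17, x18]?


Koszul resolution: beta_i(k)=C(n,i), n=18
C(18,4)=3060, C(18,5)=8568, C(18,6)=18564, C(18,7)=31824, C(18,8)=43758, C(18,9)=48620, C(18,10)=43758, C(18,11)=31824, C(18,12)=18564
Sum=248540


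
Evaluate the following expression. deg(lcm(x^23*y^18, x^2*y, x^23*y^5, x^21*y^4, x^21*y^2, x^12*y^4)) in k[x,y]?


lcm = componentwise max:
x: max(23,2,23,21,21,12)=23
y: max(18,1,5,4,2,4)=18
Total=23+18=41


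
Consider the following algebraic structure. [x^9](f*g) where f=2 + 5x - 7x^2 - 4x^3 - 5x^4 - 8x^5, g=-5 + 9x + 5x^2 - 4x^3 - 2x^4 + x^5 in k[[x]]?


[x^9] = sum a_i*b_j, i+j=9
  -5*1=-5
  -8*-2=16
Sum=11


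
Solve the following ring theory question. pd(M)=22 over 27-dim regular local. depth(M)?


pd+depth=depth(R)=27
depth=27-22=5


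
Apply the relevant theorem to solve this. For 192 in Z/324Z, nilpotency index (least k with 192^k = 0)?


192^k mod 324:
k=1: 192
k=2: 252
k=3: 108
k=4: 0
First zero at k = 4


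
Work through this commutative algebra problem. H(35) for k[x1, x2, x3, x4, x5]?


C(d+n-1,n-1)=C(39,4)=82251


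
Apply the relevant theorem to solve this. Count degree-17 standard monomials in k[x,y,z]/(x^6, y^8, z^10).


Need i<6, j<8, k<10 with i+j+k=17.
For each i, j ranges over max(0,17-i-9)..min(7,17-i):
  i=0: j in [8,7] -> 0
  i=1: j in [7,7] -> 1
  i=2: j in [6,7] -> 2
  i=3: j in [5,7] -> 3
  i=4: j in [4,7] -> 4
  i=5: j in [3,7] -> 5
H(17) = 0+1+2+3+4+5 = 15


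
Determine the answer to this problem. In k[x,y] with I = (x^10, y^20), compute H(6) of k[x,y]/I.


k[x,y], I = (x^10, y^20), d = 6
Need i < 10 and d-i < 20.
Range: 0 <= i <= 6.
H(6) = 7


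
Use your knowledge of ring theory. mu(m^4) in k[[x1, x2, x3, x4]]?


C(n+d-1,d)=C(7,4)=35


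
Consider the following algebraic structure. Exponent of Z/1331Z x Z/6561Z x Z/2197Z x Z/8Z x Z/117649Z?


Exponent = lcm of the cyclic orders; pairwise coprime => product.
11^3*3^8*13^3*2^3*7^6=1331*6561*2197*8*117649=18057448180155384


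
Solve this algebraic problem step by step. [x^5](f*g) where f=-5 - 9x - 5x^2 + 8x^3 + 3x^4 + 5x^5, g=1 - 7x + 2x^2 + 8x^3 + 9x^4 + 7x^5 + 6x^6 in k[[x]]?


[x^5] = sum a_i*b_j, i+j=5
  -5*7=-35
  -9*9=-81
  -5*8=-40
  8*2=16
  3*-7=-21
  5*1=5
Sum=-156


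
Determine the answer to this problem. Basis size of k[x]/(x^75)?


Basis: 1,x,...,x^74
dim=75


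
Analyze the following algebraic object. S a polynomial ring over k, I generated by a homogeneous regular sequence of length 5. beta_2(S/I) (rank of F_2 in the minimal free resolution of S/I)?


Regular sequence => Koszul complex is the minimal free resolution.
Syz_1 minimally generated by Koszul relations f_i*e_j - f_j*e_i (i<j): mu(Syz_1) = beta_2 = C(m,2) = m(m-1)/2
m=5
5*4/2 = 10


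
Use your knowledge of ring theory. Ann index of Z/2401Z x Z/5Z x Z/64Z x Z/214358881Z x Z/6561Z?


Exponent = lcm of the cyclic orders; pairwise coprime => product.
7^4*5^1*2^6*11^8*3^8=2401*5*64*214358881*6561=1080571869566925120


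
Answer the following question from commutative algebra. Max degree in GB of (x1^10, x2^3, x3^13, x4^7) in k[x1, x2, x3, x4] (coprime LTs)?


Pure powers, coprime LTs => already GB.
Degrees: 10, 3, 13, 7
Max=13


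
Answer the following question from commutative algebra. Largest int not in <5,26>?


gcd(5,26)=1 => F=ab-a-b=5*26-5-26=130-31=99


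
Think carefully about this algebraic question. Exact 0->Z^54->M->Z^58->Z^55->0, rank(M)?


Alt sum=0:
(-1)^0*54 + (-1)^1*? + (-1)^2*58 + (-1)^3*55=0
rank(M)=57


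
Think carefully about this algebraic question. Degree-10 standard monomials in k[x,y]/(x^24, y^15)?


k[x,y], I = (x^24, y^15), d = 10
Need i < 24 and d-i < 15.
Range: 0 <= i <= 10.
H(10) = 11


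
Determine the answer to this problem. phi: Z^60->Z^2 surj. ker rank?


rank(ker) = 60-2 = 58


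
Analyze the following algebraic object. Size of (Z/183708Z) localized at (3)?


3-primary part: 183708=3^8*28
Size=3^8=6561


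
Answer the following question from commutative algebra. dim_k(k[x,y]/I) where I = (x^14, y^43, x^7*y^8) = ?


k[x,y]/I, I = (x^14, y^43, x^7*y^8)
Rect: 14x43=602. Corner: (14-7)x(43-8)=245.
dim = 602-245 = 357


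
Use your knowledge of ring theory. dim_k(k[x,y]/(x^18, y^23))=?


Basis: x^i*y^j, i<18, j<23
18*23=414


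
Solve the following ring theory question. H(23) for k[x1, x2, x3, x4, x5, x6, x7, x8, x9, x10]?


C(d+n-1,n-1)=C(32,9)=28048800


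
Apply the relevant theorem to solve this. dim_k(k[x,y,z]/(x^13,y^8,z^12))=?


Basis: x^iy^jz^k, i<13,j<8,k<12
13*8*12=1248


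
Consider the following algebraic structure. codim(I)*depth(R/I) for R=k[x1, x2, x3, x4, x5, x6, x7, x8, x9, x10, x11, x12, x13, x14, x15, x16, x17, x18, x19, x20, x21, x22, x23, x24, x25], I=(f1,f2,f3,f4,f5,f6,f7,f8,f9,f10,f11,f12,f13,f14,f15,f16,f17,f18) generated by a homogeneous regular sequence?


codim=18, depth=dim(R/I)=25-18=7
Product=18*7=126


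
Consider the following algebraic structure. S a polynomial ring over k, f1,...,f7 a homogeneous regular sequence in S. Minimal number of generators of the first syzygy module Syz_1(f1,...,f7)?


Regular sequence => Koszul complex is the minimal free resolution.
Syz_1 minimally generated by Koszul relations f_i*e_j - f_j*e_i (i<j): mu(Syz_1) = beta_2 = C(m,2) = m(m-1)/2
m=7
7*6/2 = 21


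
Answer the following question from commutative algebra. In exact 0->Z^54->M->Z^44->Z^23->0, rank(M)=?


Alt sum=0:
(-1)^0*54 + (-1)^1*? + (-1)^2*44 + (-1)^3*23=0
rank(M)=75


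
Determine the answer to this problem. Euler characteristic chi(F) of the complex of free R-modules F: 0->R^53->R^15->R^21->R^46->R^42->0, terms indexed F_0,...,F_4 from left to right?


chi = sum (-1)^i * rank:
(-1)^0*53=53
(-1)^1*15=-15
(-1)^2*21=21
(-1)^3*46=-46
(-1)^4*42=42
chi=55


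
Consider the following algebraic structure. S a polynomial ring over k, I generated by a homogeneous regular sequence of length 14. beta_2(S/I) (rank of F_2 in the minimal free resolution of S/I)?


Regular sequence => Koszul complex is the minimal free resolution.
Syz_1 minimally generated by Koszul relations f_i*e_j - f_j*e_i (i<j): mu(Syz_1) = beta_2 = C(m,2) = m(m-1)/2
m=14
14*13/2 = 91


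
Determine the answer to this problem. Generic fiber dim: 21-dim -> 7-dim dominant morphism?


dim(fiber)=dim(X)-dim(Y)=21-7=14


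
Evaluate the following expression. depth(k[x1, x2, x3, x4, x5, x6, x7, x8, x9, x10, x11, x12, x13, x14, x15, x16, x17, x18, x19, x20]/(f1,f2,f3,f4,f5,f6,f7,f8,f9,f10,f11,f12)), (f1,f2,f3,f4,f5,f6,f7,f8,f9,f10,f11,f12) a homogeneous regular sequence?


depth(R)=20
depth(R/I)=20-12=8


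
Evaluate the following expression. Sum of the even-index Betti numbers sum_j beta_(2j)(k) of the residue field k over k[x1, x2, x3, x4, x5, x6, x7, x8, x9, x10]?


Koszul resolution: beta_i(k)=C(n,i), n=10
sum_even C(10,i) = 2^(n-1) = 2^9 = 512


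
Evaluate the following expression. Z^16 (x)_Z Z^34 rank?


rank(M(x)N) = rank(M)*rank(N)
16*34 = 544


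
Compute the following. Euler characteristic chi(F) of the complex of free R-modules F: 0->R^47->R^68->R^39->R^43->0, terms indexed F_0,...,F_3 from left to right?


chi = sum (-1)^i * rank:
(-1)^0*47=47
(-1)^1*68=-68
(-1)^2*39=39
(-1)^3*43=-43
chi=-25


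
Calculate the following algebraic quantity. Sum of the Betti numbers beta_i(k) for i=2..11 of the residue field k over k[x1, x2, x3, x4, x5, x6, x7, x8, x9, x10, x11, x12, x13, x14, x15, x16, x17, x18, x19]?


Koszul resolution: beta_i(k)=C(n,i), n=19
C(19,2)=171, C(19,3)=969, C(19,4)=3876, C(19,5)=11628, C(19,6)=27132, C(19,7)=50388, C(19,8)=75582, C(19,9)=92378, C(19,10)=92378, C(19,11)=75582
Sum=430084


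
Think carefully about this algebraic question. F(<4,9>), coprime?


gcd(4,9)=1 => F=ab-a-b=4*9-4-9=36-13=23


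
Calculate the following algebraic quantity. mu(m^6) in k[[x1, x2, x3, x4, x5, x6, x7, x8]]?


C(n+d-1,d)=C(13,6)=1716


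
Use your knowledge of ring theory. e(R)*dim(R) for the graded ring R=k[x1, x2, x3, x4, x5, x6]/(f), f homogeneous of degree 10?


e(R)=deg(f)=10, dim(R)=6-1=5
e*dim=10*5=50


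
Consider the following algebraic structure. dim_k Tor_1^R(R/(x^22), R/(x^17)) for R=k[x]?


Tor_1(R/I,R/J)=(I cap J)/IJ=(x^22)/(x^39)
dim=39-22=min(22,17)=17


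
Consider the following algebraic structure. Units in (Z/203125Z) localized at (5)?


Local ring = Z/15625Z.
phi(15625) = 5^5*(5-1) = 12500


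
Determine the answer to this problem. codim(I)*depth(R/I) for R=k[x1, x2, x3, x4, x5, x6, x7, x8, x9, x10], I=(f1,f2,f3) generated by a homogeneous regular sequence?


codim=3, depth=dim(R/I)=10-3=7
Product=3*7=21


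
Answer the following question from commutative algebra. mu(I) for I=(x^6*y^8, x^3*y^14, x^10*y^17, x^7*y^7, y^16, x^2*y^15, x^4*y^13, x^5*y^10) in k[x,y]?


Remove redundant (divisible by others).
x^10*y^17 redundant.
Min: x^7*y^7, x^6*y^8, x^5*y^10, x^4*y^13, x^3*y^14, x^2*y^15, y^16
Count=7


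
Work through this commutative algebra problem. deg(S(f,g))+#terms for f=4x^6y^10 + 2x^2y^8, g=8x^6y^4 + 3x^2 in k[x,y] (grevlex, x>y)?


LT(f)=4x^6y^10, LT(g)=8x^6y^4
lcm(LM)=x^6y^10
S(f,g) (scaled by 32 to clear denominators) = 8*f - 4y^6*g = 16x^2y^8 - 12x^2y^6
2 terms, deg 10.
10+2=12


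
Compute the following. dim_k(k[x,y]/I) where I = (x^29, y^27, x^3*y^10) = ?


k[x,y]/I, I = (x^29, y^27, x^3*y^10)
Rect: 29x27=783. Corner: (29-3)x(27-10)=442.
dim = 783-442 = 341


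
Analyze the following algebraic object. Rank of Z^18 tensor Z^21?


rank(M(x)N) = rank(M)*rank(N)
18*21 = 378


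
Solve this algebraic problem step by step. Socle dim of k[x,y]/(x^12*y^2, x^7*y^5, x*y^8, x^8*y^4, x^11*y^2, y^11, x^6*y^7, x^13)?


Socle = ann(m) = span of standard monomials u with x*u, y*u in I (staircase corners).
Redundant generators: x^12*y^2
Minimal generators: x^13, x^11*y^2, x^8*y^4, x^7*y^5, x^6*y^7, x*y^8, y^11
Corners: y^10, x^5y^7, x^6y^6, x^7y^4, x^10y^3, x^12y
Socle dim=6


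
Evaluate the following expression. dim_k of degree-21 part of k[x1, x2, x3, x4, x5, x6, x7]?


C(d+n-1,n-1)=C(27,6)=296010


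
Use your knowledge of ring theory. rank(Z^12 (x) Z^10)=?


rank(M(x)N) = rank(M)*rank(N)
12*10 = 120


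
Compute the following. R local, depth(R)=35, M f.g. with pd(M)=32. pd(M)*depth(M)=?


pd+depth=35
depth=35-32=3
pd*depth=32*3=96


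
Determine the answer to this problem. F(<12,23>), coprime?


gcd(12,23)=1 => F=ab-a-b=12*23-12-23=276-35=241


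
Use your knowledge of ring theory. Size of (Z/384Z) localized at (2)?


2-primary part: 384=2^7*3
Size=2^7=128


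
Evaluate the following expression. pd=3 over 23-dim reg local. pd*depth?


pd+depth=23
depth=23-3=20
pd*depth=3*20=60


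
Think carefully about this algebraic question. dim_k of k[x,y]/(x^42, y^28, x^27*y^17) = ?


k[x,y]/I, I = (x^42, y^28, x^27*y^17)
Rect: 42x28=1176. Corner: (42-27)x(28-17)=165.
dim = 1176-165 = 1011


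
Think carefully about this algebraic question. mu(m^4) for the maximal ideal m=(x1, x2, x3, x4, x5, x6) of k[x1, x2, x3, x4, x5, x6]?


Graded Nakayama: mu(m^d) = dim_k (m^d/m^(d+1)) = #degree-4 monomials in 6 vars
C(n+d-1,d)=C(9,4)=126


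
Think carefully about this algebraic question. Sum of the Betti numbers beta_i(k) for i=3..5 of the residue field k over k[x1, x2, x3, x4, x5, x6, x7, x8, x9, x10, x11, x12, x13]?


Koszul resolution: beta_i(k)=C(n,i), n=13
C(13,3)=286, C(13,4)=715, C(13,5)=1287
Sum=2288


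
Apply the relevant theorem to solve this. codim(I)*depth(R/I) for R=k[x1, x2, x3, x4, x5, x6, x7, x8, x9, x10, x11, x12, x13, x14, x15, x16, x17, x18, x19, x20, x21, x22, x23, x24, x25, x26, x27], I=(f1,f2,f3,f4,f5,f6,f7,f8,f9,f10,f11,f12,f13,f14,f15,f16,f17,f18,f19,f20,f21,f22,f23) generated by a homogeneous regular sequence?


codim=23, depth=dim(R/I)=27-23=4
Product=23*4=92


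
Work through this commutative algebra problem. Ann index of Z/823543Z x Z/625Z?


Exponent = lcm of the cyclic orders; pairwise coprime => product.
7^7*5^4=823543*625=514714375


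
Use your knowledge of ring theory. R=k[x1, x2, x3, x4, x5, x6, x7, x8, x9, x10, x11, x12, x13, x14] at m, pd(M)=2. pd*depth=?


pd+depth=14
depth=14-2=12
pd*depth=2*12=24


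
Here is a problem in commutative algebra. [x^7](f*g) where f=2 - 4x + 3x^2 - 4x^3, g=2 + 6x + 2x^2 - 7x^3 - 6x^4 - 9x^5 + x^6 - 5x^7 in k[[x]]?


[x^7] = sum a_i*b_j, i+j=7
  2*-5=-10
  -4*1=-4
  3*-9=-27
  -4*-6=24
Sum=-17


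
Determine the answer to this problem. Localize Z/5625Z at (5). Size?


5-primary part: 5625=5^4*9
Size=5^4=625


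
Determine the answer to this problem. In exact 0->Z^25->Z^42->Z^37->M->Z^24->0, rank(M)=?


Alt sum=0:
(-1)^0*25 + (-1)^1*42 + (-1)^2*37 + (-1)^3*? + (-1)^4*24=0
rank(M)=44


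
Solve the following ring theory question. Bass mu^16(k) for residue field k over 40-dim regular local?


C(n,i)=C(40,16)=62852101650


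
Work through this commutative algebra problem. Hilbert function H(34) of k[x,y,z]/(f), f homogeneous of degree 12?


C(36,2)-C(24,2)=630-276=354


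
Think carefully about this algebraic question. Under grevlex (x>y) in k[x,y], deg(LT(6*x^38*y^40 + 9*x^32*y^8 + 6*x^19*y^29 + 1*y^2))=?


LT: 6*x^38*y^40
deg_x=38, deg_y=40
Total=38+40=78


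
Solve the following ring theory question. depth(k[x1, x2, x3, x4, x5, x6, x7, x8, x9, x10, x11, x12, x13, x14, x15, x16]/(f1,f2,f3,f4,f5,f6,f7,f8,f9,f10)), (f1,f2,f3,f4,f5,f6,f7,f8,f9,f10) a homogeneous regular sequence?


depth(R)=16
depth(R/I)=16-10=6


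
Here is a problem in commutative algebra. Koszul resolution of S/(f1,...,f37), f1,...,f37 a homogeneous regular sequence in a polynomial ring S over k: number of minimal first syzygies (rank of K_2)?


Regular sequence => Koszul complex is the minimal free resolution.
Syz_1 minimally generated by Koszul relations f_i*e_j - f_j*e_i (i<j): mu(Syz_1) = beta_2 = C(m,2) = m(m-1)/2
m=37
37*36/2 = 666


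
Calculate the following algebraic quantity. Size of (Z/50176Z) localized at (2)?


2-primary part: 50176=2^10*49
Size=2^10=1024


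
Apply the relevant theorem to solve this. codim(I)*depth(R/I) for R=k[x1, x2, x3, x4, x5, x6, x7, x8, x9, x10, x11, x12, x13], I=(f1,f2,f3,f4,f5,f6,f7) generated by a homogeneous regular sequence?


codim=7, depth=dim(R/I)=13-7=6
Product=7*6=42


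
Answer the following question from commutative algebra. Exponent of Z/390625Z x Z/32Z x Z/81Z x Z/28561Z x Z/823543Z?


Exponent = lcm of the cyclic orders; pairwise coprime => product.
5^8*2^5*3^4*13^4*7^7=390625*32*81*28561*823543=23815226768287500000


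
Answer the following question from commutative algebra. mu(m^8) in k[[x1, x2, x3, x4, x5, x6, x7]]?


C(n+d-1,d)=C(14,8)=3003


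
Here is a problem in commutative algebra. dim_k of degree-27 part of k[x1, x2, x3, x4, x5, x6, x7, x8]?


C(d+n-1,n-1)=C(34,7)=5379616


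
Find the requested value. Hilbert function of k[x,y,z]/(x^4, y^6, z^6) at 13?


Need i<4, j<6, k<6 with i+j+k=13.
For each i, j ranges over max(0,13-i-5)..min(5,13-i):
  i=0: j in [8,5] -> 0
  i=1: j in [7,5] -> 0
  i=2: j in [6,5] -> 0
  i=3: j in [5,5] -> 1
H(13) = 0+0+0+1 = 1


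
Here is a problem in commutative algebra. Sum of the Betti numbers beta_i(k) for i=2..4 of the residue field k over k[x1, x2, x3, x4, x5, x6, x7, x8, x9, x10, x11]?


Koszul resolution: beta_i(k)=C(n,i), n=11
C(11,2)=55, C(11,3)=165, C(11,4)=330
Sum=550


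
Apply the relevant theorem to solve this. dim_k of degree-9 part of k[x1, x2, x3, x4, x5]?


C(d+n-1,n-1)=C(13,4)=715


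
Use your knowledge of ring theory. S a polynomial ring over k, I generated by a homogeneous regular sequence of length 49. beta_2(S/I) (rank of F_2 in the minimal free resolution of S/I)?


Regular sequence => Koszul complex is the minimal free resolution.
Syz_1 minimally generated by Koszul relations f_i*e_j - f_j*e_i (i<j): mu(Syz_1) = beta_2 = C(m,2) = m(m-1)/2
m=49
49*48/2 = 1176


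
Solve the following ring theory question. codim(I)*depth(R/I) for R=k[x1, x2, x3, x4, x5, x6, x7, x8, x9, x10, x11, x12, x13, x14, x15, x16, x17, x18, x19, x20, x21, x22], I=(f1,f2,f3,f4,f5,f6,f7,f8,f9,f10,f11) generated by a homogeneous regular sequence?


codim=11, depth=dim(R/I)=22-11=11
Product=11*11=121


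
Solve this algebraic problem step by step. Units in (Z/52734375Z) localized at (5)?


Local ring = Z/1953125Z.
phi(1953125) = 5^8*(5-1) = 1562500


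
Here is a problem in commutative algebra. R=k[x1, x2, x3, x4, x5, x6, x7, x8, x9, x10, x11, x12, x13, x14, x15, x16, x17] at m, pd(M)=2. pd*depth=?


pd+depth=17
depth=17-2=15
pd*depth=2*15=30


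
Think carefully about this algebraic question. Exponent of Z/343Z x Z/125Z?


Exponent = lcm of the cyclic orders; pairwise coprime => product.
7^3*5^3=343*125=42875


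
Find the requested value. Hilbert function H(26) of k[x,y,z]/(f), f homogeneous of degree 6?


C(28,2)-C(22,2)=378-231=147


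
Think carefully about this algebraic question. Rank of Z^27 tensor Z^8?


rank(M(x)N) = rank(M)*rank(N)
27*8 = 216


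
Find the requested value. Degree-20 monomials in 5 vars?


C(d+n-1,n-1)=C(24,4)=10626


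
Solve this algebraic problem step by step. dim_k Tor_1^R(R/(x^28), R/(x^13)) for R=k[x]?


Tor_1(R/I,R/J)=(I cap J)/IJ=(x^28)/(x^41)
dim=41-28=min(28,13)=13


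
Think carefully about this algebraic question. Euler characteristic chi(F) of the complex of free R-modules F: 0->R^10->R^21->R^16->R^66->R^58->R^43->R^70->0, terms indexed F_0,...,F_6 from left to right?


chi = sum (-1)^i * rank:
(-1)^0*10=10
(-1)^1*21=-21
(-1)^2*16=16
(-1)^3*66=-66
(-1)^4*58=58
(-1)^5*43=-43
(-1)^6*70=70
chi=24


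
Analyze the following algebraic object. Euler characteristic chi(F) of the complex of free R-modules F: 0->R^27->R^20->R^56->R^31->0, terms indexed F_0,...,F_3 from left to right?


chi = sum (-1)^i * rank:
(-1)^0*27=27
(-1)^1*20=-20
(-1)^2*56=56
(-1)^3*31=-31
chi=32


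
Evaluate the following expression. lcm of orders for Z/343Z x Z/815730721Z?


Exponent = lcm of the cyclic orders; pairwise coprime => product.
7^3*13^8=343*815730721=279795637303


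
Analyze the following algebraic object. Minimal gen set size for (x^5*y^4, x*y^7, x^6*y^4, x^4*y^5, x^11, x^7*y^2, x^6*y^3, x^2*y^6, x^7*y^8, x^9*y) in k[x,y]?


Remove redundant (divisible by others).
x^7*y^8 redundant.
x^6*y^4 redundant.
Min: x^11, x^9*y, x^7*y^2, x^6*y^3, x^5*y^4, x^4*y^5, x^2*y^6, x*y^7
Count=8


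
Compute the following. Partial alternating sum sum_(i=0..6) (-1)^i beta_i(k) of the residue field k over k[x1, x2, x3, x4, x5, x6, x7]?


Koszul resolution: beta_i(k)=C(n,i), n=7
sum_(i=0..p) (-1)^i C(n,i) = (-1)^p C(n-1,p)
(-1)^6*C(6,6) = (-1)^6*1 = 1


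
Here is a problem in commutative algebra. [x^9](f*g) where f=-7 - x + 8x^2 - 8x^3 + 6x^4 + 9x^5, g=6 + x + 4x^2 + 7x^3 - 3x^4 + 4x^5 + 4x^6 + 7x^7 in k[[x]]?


[x^9] = sum a_i*b_j, i+j=9
  8*7=56
  -8*4=-32
  6*4=24
  9*-3=-27
Sum=21


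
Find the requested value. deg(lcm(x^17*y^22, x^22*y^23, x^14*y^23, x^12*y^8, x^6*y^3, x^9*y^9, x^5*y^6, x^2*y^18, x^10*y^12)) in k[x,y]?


lcm = componentwise max:
x: max(17,22,14,12,6,9,5,2,10)=22
y: max(22,23,23,8,3,9,6,18,12)=23
Total=22+23=45


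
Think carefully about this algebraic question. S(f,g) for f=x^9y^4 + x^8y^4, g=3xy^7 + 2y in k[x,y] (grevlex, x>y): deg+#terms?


LT(f)=x^9y^4, LT(g)=3xy^7
lcm(LM)=x^9y^7
S(f,g) (scaled by 3 to clear denominators) = 3y^3*f - x^8*g = 3x^8y^7 - 2x^8y
2 terms, deg 15.
15+2=17


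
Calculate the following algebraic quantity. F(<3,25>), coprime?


gcd(3,25)=1 => F=ab-a-b=3*25-3-25=75-28=47


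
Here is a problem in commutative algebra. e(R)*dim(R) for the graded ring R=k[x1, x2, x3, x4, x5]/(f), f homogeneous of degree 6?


e(R)=deg(f)=6, dim(R)=5-1=4
e*dim=6*4=24


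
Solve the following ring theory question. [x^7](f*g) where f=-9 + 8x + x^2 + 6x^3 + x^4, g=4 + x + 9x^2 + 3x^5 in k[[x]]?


[x^7] = sum a_i*b_j, i+j=7
  1*3=3
Sum=3


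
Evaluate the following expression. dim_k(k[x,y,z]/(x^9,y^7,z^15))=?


Basis: x^iy^jz^k, i<9,j<7,k<15
9*7*15=945


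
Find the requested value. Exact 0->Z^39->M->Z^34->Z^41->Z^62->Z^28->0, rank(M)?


Alt sum=0:
(-1)^0*39 + (-1)^1*? + (-1)^2*34 + (-1)^3*41 + (-1)^4*62 + (-1)^5*28=0
rank(M)=66


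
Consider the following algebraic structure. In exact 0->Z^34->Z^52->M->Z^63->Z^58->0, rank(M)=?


Alt sum=0:
(-1)^0*34 + (-1)^1*52 + (-1)^2*? + (-1)^3*63 + (-1)^4*58=0
rank(M)=23


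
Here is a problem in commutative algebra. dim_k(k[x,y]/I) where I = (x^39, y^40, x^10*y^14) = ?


k[x,y]/I, I = (x^39, y^40, x^10*y^14)
Rect: 39x40=1560. Corner: (39-10)x(40-14)=754.
dim = 1560-754 = 806


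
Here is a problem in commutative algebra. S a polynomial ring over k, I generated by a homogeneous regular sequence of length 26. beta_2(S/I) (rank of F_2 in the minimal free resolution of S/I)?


Regular sequence => Koszul complex is the minimal free resolution.
Syz_1 minimally generated by Koszul relations f_i*e_j - f_j*e_i (i<j): mu(Syz_1) = beta_2 = C(m,2) = m(m-1)/2
m=26
26*25/2 = 325


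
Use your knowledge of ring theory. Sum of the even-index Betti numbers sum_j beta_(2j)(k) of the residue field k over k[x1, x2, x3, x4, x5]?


Koszul resolution: beta_i(k)=C(n,i), n=5
sum_even C(5,i) = 2^(n-1) = 2^4 = 16


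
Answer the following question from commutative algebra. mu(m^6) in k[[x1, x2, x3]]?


C(n+d-1,d)=C(8,6)=28


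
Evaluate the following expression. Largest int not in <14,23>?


gcd(14,23)=1 => F=ab-a-b=14*23-14-23=322-37=285


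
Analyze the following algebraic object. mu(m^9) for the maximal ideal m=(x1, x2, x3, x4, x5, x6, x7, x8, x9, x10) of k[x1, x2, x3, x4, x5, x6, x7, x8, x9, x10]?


Graded Nakayama: mu(m^d) = dim_k (m^d/m^(d+1)) = #degree-9 monomials in 10 vars
C(n+d-1,d)=C(18,9)=48620


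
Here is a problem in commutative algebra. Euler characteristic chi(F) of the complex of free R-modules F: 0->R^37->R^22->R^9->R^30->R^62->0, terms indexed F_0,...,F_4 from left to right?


chi = sum (-1)^i * rank:
(-1)^0*37=37
(-1)^1*22=-22
(-1)^2*9=9
(-1)^3*30=-30
(-1)^4*62=62
chi=56


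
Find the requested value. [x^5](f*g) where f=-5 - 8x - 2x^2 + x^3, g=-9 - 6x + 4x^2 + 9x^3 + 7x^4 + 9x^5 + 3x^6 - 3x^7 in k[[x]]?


[x^5] = sum a_i*b_j, i+j=5
  -5*9=-45
  -8*7=-56
  -2*9=-18
  1*4=4
Sum=-115


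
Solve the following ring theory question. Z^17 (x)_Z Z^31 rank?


rank(M(x)N) = rank(M)*rank(N)
17*31 = 527


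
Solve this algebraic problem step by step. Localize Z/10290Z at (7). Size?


7-primary part: 10290=7^3*30
Size=7^3=343


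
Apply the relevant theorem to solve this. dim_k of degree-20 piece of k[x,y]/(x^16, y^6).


k[x,y], I = (x^16, y^6), d = 20
Need i < 16 and d-i < 6.
Range: 15 <= i <= 15.
H(20) = 1


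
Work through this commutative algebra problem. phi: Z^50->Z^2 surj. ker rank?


rank(ker) = 50-2 = 48


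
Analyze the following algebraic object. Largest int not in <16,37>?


gcd(16,37)=1 => F=ab-a-b=16*37-16-37=592-53=539


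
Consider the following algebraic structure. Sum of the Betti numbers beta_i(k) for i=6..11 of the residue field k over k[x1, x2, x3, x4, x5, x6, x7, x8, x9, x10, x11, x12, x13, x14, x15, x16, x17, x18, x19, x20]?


Koszul resolution: beta_i(k)=C(n,i), n=20
C(20,6)=38760, C(20,7)=77520, C(20,8)=125970, C(20,9)=167960, C(20,10)=184756, C(20,11)=167960
Sum=762926


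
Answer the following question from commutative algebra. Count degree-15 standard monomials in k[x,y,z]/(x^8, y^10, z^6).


Need i<8, j<10, k<6 with i+j+k=15.
For each i, j ranges over max(0,15-i-5)..min(9,15-i):
  i=0: j in [10,9] -> 0
  i=1: j in [9,9] -> 1
  i=2: j in [8,9] -> 2
  i=3: j in [7,9] -> 3
  i=4: j in [6,9] -> 4
  i=5: j in [5,9] -> 5
  i=6: j in [4,9] -> 6
  i=7: j in [3,8] -> 6
H(15) = 0+1+2+3+4+5+6+6 = 27


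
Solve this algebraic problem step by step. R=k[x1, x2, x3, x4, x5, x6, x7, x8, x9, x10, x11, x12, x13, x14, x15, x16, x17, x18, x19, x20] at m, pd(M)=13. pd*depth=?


pd+depth=20
depth=20-13=7
pd*depth=13*7=91


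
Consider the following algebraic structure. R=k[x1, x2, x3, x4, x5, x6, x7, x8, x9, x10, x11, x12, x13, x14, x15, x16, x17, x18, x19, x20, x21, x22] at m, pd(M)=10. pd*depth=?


pd+depth=22
depth=22-10=12
pd*depth=10*12=120


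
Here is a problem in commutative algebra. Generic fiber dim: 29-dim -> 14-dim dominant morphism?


dim(fiber)=dim(X)-dim(Y)=29-14=15


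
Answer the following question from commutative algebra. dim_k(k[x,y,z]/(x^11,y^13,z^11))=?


Basis: x^iy^jz^k, i<11,j<13,k<11
11*13*11=1573


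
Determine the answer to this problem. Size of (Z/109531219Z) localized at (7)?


7-primary part: 109531219=7^8*19
Size=7^8=5764801


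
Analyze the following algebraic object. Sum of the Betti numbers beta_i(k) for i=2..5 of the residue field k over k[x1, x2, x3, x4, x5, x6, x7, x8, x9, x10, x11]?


Koszul resolution: beta_i(k)=C(n,i), n=11
C(11,2)=55, C(11,3)=165, C(11,4)=330, C(11,5)=462
Sum=1012


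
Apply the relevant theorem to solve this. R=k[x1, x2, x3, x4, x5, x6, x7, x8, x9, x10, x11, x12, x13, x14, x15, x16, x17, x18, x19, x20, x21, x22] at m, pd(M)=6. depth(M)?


pd+depth=depth(R)=22
depth=22-6=16


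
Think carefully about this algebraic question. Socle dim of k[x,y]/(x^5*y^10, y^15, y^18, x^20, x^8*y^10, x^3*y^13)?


Socle = ann(m) = span of standard monomials u with x*u, y*u in I (staircase corners).
Redundant generators: y^18, x^8*y^10
Minimal generators: x^20, x^5*y^10, x^3*y^13, y^15
Corners: x^2y^14, x^4y^12, x^19y^9
Socle dim=3


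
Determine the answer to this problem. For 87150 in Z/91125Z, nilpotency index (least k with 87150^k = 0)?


87150^k mod 91125:
k=1: 87150
k=2: 36000
k=3: 57375
k=4: 20250
k=5: 60750
k=6: 0
First zero at k = 6


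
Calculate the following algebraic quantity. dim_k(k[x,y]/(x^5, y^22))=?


Basis: x^i*y^j, i<5, j<22
5*22=110


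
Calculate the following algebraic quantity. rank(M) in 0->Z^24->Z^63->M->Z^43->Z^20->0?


Alt sum=0:
(-1)^0*24 + (-1)^1*63 + (-1)^2*? + (-1)^3*43 + (-1)^4*20=0
rank(M)=62


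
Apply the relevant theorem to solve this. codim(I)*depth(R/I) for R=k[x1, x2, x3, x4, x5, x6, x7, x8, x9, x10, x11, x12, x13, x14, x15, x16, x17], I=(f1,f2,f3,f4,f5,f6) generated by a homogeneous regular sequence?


codim=6, depth=dim(R/I)=17-6=11
Product=6*11=66


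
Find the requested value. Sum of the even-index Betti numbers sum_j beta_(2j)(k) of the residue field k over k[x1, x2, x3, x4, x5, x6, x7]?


Koszul resolution: beta_i(k)=C(n,i), n=7
sum_even C(7,i) = 2^(n-1) = 2^6 = 64


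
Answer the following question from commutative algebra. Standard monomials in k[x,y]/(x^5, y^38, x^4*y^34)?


k[x,y]/I, I = (x^5, y^38, x^4*y^34)
Rect: 5x38=190. Corner: (5-4)x(38-34)=4.
dim = 190-4 = 186


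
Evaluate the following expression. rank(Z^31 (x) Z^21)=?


rank(M(x)N) = rank(M)*rank(N)
31*21 = 651


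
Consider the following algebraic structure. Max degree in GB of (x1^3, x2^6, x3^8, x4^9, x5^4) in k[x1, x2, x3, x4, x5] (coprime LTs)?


Pure powers, coprime LTs => already GB.
Degrees: 3, 6, 8, 9, 4
Max=9


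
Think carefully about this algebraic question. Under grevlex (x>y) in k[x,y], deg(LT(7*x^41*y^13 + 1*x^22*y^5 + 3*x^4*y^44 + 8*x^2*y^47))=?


LT: 7*x^41*y^13
deg_x=41, deg_y=13
Total=41+13=54


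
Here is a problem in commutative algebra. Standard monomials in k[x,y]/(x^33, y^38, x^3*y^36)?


k[x,y]/I, I = (x^33, y^38, x^3*y^36)
Rect: 33x38=1254. Corner: (33-3)x(38-36)=60.
dim = 1254-60 = 1194


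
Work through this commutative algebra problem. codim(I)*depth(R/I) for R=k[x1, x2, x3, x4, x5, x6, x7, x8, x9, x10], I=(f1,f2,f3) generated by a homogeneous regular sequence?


codim=3, depth=dim(R/I)=10-3=7
Product=3*7=21


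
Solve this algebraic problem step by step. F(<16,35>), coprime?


gcd(16,35)=1 => F=ab-a-b=16*35-16-35=560-51=509


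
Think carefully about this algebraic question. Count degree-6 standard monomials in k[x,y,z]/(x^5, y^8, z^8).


Need i<5, j<8, k<8 with i+j+k=6.
For each i, j ranges over max(0,6-i-7)..min(7,6-i):
  i=0: j in [0,6] -> 7
  i=1: j in [0,5] -> 6
  i=2: j in [0,4] -> 5
  i=3: j in [0,3] -> 4
  i=4: j in [0,2] -> 3
H(6) = 7+6+5+4+3 = 25


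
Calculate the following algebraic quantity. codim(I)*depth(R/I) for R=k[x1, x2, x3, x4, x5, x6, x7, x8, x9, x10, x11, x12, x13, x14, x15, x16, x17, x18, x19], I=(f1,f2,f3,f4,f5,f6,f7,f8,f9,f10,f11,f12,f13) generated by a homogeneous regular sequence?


codim=13, depth=dim(R/I)=19-13=6
Product=13*6=78


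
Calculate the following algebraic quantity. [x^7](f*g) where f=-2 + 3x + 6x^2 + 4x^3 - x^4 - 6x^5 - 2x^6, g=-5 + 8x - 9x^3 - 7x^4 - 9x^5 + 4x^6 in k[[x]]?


[x^7] = sum a_i*b_j, i+j=7
  3*4=12
  6*-9=-54
  4*-7=-28
  -1*-9=9
  -2*8=-16
Sum=-77


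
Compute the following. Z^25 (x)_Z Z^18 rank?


rank(M(x)N) = rank(M)*rank(N)
25*18 = 450


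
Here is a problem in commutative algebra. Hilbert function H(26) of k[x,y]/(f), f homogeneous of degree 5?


H(t)=d for t>=d-1.
d=5, t=26
H(26)=5


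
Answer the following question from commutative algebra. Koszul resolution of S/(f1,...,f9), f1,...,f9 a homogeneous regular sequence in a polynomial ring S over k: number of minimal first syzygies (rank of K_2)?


Regular sequence => Koszul complex is the minimal free resolution.
Syz_1 minimally generated by Koszul relations f_i*e_j - f_j*e_i (i<j): mu(Syz_1) = beta_2 = C(m,2) = m(m-1)/2
m=9
9*8/2 = 36


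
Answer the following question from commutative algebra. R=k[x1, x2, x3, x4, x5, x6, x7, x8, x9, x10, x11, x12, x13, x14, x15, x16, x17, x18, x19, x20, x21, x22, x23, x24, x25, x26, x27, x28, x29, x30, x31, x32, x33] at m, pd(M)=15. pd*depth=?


pd+depth=33
depth=33-15=18
pd*depth=15*18=270


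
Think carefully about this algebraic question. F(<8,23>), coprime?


gcd(8,23)=1 => F=ab-a-b=8*23-8-23=184-31=153


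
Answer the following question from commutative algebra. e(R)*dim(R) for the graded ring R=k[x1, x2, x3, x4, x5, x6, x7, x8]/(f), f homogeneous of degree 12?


e(R)=deg(f)=12, dim(R)=8-1=7
e*dim=12*7=84


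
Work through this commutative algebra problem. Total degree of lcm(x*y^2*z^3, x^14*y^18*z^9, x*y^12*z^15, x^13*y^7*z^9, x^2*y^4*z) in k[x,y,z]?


lcm = componentwise max:
x: max(1,14,1,13,2)=14
y: max(2,18,12,7,4)=18
z: max(3,9,15,9,1)=15
Total=14+18+15=47


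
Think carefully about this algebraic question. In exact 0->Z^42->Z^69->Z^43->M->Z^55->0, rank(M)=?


Alt sum=0:
(-1)^0*42 + (-1)^1*69 + (-1)^2*43 + (-1)^3*? + (-1)^4*55=0
rank(M)=71


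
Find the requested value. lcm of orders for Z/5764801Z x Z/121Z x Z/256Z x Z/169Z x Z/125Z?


Exponent = lcm of the cyclic orders; pairwise coprime => product.
7^8*11^2*2^8*13^2*5^3=5764801*121*256*169*125=3772301300768000


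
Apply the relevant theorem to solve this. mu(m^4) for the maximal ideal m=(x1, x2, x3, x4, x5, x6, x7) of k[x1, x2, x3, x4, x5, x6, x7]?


Graded Nakayama: mu(m^d) = dim_k (m^d/m^(d+1)) = #degree-4 monomials in 7 vars
C(n+d-1,d)=C(10,4)=210


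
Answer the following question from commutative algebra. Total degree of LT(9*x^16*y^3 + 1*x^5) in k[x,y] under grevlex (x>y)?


LT: 9*x^16*y^3
deg_x=16, deg_y=3
Total=16+3=19


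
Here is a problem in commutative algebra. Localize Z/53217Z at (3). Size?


3-primary part: 53217=3^6*73
Size=3^6=729


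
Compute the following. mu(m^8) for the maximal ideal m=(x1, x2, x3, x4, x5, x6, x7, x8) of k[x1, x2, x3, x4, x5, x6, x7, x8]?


Graded Nakayama: mu(m^d) = dim_k (m^d/m^(d+1)) = #degree-8 monomials in 8 vars
C(n+d-1,d)=C(15,8)=6435


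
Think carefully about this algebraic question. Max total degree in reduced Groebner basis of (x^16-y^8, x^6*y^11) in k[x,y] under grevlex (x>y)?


LT(f1)=x^16, LT(f2)=x^6y^11, lcm=x^16y^11
S(f1,f2) = y^11*f1 - x^10*f2 = -y^19
Reduced GB = {f1, f2, y^19}; degrees 16, 17, 19
Max = 19


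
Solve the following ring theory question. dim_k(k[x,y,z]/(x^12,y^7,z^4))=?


Basis: x^iy^jz^k, i<12,j<7,k<4
12*7*4=336


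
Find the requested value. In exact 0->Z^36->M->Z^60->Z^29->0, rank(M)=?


Alt sum=0:
(-1)^0*36 + (-1)^1*? + (-1)^2*60 + (-1)^3*29=0
rank(M)=67


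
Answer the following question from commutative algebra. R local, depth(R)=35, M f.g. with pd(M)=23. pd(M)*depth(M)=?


pd+depth=35
depth=35-23=12
pd*depth=23*12=276


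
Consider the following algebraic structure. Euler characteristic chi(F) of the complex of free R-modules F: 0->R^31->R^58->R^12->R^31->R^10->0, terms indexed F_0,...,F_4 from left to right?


chi = sum (-1)^i * rank:
(-1)^0*31=31
(-1)^1*58=-58
(-1)^2*12=12
(-1)^3*31=-31
(-1)^4*10=10
chi=-36


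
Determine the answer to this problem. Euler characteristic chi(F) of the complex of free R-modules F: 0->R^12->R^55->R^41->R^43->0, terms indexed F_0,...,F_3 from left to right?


chi = sum (-1)^i * rank:
(-1)^0*12=12
(-1)^1*55=-55
(-1)^2*41=41
(-1)^3*43=-43
chi=-45


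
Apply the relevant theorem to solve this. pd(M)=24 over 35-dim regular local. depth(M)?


pd+depth=depth(R)=35
depth=35-24=11


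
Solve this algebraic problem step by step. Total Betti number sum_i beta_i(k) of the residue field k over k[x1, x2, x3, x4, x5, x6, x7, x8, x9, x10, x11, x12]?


Koszul resolution: beta_i(k)=C(n,i), n=12
sum_i C(12,i) = 2^12 = 4096


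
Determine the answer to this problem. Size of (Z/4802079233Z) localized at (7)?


7-primary part: 4802079233=7^10*17
Size=7^10=282475249


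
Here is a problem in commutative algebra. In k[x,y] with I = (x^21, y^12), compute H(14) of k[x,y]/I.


k[x,y], I = (x^21, y^12), d = 14
Need i < 21 and d-i < 12.
Range: 3 <= i <= 14.
H(14) = 12
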